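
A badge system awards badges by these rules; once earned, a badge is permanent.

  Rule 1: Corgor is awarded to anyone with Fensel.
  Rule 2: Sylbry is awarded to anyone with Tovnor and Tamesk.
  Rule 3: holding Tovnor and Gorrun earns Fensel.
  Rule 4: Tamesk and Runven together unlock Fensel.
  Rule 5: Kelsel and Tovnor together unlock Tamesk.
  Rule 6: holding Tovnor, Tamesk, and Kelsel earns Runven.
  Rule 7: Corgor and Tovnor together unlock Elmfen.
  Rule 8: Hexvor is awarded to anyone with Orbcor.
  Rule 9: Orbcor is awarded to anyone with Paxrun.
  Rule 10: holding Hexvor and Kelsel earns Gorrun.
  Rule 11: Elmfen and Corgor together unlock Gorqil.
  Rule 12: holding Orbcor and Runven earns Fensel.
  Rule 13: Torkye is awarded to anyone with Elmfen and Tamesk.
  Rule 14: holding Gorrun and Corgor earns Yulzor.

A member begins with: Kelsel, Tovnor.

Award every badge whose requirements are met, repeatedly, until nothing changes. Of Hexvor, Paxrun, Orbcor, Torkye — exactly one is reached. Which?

Torkye

With Kelsel and Tovnor, Tamesk is earned (Rule 5).
With Tovnor, Tamesk, and Kelsel, Runven is earned (Rule 6).
With Tamesk and Runven, Fensel is earned (Rule 4).
With Fensel, Corgor is earned (Rule 1).
With Corgor and Tovnor, Elmfen is earned (Rule 7).
With Elmfen and Tamesk, Torkye is earned (Rule 13).
Orbcor would need Paxrun (Rule 9), but Paxrun is never earned. Hexvor would need Orbcor (Rule 8), but Orbcor is never earned. No rule produces Paxrun, and it is not given.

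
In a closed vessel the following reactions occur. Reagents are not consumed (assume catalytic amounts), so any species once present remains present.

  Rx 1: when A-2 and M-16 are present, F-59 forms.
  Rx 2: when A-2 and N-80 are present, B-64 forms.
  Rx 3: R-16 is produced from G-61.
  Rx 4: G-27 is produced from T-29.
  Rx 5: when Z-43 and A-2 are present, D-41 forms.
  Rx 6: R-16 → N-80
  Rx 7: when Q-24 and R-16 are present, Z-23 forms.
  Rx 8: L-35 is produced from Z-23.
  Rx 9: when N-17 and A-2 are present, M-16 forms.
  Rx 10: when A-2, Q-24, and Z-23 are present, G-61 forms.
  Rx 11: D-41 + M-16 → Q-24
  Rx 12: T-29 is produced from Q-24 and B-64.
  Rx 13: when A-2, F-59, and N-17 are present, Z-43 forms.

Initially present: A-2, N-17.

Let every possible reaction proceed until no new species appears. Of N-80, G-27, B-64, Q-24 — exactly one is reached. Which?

Q-24

N-17 and A-2 present → M-16 forms (Rx 9).
A-2 and M-16 present → F-59 forms (Rx 1).
A-2, F-59, and N-17 present → Z-43 forms (Rx 13).
Z-43 and A-2 present → D-41 forms (Rx 5).
D-41 and M-16 present → Q-24 forms (Rx 11).
G-27 would need T-29 (Rx 4), but T-29 never forms. N-80 would need R-16 (Rx 6), but R-16 never forms. B-64 would need A-2 and N-80 (Rx 2), but N-80 never forms.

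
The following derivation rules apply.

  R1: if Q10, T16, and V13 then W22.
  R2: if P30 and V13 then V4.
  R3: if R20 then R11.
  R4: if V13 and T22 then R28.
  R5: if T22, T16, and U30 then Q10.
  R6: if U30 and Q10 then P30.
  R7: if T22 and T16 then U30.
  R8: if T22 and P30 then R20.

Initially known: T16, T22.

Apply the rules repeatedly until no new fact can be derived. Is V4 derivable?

V4 would need P30 and V13 (R2), but V13 is never established.

No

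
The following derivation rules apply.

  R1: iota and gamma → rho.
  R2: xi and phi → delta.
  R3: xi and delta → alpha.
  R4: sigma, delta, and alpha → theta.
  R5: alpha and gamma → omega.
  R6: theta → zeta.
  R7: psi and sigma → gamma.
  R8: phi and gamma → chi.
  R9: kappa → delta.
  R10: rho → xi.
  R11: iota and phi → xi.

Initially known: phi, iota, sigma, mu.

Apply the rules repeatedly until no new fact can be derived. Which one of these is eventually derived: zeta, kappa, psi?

From iota and phi, R11 gives xi.
From xi and phi, R2 gives delta.
xi and delta hold, so alpha follows (R3).
sigma, delta, and alpha hold, so theta follows (R4).
From theta, R6 gives zeta.
No rule produces psi, and it is not given. No rule produces kappa, and it is not given.

zeta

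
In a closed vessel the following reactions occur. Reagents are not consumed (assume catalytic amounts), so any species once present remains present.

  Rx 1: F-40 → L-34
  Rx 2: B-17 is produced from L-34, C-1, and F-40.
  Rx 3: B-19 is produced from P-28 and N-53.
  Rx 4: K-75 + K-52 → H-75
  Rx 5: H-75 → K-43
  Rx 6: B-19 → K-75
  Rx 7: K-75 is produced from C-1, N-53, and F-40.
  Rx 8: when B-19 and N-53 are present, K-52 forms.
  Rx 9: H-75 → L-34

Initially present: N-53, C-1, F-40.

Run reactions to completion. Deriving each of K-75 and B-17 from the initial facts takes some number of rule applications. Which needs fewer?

K-75: C-1, N-53, and F-40 present → K-75 forms (Rx 7). [1 rule application]
B-17: F-40 present → L-34 forms (Rx 1). L-34, C-1, and F-40 present → B-17 forms (Rx 2). [2 rule applications]
K-75 needs fewer.

K-75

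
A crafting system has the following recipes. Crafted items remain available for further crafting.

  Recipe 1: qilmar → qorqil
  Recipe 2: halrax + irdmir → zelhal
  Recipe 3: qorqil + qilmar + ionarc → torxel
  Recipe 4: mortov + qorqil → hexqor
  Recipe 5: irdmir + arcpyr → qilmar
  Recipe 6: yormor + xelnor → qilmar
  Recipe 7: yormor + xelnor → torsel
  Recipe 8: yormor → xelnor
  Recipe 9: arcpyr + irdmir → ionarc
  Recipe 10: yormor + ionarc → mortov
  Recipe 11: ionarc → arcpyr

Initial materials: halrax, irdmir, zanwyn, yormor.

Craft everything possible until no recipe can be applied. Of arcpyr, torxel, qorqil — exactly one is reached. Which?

Using Recipe 8, yormor makes xelnor.
yormor + xelnor → qilmar (Recipe 6).
Using Recipe 1, qilmar makes qorqil.
torxel would need qorqil, qilmar, and ionarc (Recipe 3), but ionarc is never obtained. arcpyr would need ionarc (Recipe 11), but ionarc is never obtained.

qorqil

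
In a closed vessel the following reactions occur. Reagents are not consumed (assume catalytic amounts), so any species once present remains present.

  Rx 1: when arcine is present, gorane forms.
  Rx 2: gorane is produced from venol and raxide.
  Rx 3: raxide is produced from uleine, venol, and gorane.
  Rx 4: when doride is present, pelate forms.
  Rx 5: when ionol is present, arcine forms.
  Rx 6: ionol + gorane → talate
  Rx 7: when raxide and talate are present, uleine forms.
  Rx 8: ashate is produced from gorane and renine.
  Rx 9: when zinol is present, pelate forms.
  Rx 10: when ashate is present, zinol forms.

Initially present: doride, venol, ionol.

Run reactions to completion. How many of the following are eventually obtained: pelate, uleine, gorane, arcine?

3

doride present → pelate forms (Rx 4).
ionol present → arcine forms (Rx 5).
arcine present → gorane forms (Rx 1).
pelate: reached.
uleine would need raxide and talate (Rx 7), but raxide never forms.
gorane: reached.
arcine: reached.
Reached: pelate, gorane, and arcine — 3 of the 4.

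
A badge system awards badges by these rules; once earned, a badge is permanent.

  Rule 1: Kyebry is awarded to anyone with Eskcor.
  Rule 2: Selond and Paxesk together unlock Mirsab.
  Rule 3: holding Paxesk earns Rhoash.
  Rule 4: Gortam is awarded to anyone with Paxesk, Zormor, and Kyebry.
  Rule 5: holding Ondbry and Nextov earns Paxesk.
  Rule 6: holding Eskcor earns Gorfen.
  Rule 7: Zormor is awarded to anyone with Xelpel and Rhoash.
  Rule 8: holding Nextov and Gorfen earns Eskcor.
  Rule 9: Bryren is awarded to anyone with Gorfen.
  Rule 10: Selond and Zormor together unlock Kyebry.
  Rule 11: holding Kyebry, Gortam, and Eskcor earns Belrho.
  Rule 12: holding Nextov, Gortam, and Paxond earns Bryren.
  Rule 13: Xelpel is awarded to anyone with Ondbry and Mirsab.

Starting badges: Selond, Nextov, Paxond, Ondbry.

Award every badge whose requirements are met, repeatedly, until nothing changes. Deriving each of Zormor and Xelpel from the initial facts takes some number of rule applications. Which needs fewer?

Xelpel: With Ondbry and Nextov, Paxesk is earned (Rule 5). With Selond and Paxesk, Mirsab is earned (Rule 2). With Ondbry and Mirsab, Xelpel is earned (Rule 13). [3 rule applications]
Zormor: With Ondbry and Nextov, Paxesk is earned (Rule 5). With Selond and Paxesk, Mirsab is earned (Rule 2). With Paxesk, Rhoash is earned (Rule 3). With Ondbry and Mirsab, Xelpel is earned (Rule 13). With Xelpel and Rhoash, Zormor is earned (Rule 7). [5 rule applications]
Xelpel needs fewer.

Xelpel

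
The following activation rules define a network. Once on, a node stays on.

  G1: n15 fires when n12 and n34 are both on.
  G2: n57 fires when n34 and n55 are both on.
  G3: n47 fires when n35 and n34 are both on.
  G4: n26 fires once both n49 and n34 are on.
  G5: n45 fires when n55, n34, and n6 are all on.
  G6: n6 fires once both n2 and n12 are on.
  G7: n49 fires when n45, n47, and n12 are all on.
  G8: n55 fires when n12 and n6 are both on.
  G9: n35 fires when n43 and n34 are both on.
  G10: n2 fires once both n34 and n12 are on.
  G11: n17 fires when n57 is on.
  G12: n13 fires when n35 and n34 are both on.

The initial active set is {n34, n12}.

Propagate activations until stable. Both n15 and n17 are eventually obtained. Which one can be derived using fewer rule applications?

n15

n15: n12 and n34 are on, so n15 fires (G1). [1 rule application]
n17: G10: n34 and n12 on → n2 on. G6: n2 and n12 on → n6 on. n12 and n6 are on, so n55 fires (G8). n34 and n55 are on, so n57 fires (G2). n57 is on, so n17 fires (G11). [5 rule applications]
n15 needs fewer.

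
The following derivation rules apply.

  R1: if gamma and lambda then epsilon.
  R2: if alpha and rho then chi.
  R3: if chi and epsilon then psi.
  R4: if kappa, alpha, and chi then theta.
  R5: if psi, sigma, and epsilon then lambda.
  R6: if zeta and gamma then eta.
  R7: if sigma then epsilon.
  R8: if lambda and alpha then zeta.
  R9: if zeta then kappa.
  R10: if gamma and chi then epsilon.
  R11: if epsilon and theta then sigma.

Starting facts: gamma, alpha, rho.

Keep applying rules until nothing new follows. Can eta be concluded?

eta would need zeta and gamma (R6), but zeta is never established.

No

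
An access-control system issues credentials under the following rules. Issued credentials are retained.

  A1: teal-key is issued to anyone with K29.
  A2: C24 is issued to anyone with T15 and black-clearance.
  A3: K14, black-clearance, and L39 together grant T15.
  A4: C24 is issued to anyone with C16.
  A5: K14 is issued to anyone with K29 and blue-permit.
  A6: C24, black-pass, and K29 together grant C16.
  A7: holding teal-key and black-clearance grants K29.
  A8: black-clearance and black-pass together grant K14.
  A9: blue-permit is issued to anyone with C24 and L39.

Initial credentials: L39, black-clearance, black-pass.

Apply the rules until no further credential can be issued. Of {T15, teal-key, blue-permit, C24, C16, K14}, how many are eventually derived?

Holding black-clearance and black-pass grants K14 (A8).
Holding K14, black-clearance, and L39 grants T15 (A3).
Holding T15 and black-clearance grants C24 (A2).
Holding C24 and L39 grants blue-permit (A9).
T15: reached.
teal-key would need K29 (A1), but K29 is never granted.
blue-permit: reached.
C24: reached.
C16 would need C24, black-pass, and K29 (A6), but K29 is never granted.
K14: reached.
Reached: T15, blue-permit, C24, and K14 — 4 of the 6.

4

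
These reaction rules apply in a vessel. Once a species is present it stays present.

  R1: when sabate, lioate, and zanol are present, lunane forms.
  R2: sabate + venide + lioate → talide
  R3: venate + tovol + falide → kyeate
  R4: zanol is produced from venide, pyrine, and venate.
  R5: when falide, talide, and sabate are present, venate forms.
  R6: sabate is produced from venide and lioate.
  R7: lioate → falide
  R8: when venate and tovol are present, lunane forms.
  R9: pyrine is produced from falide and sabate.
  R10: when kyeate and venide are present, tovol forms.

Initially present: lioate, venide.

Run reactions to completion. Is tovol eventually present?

No

tovol would need kyeate and venide (R10), but kyeate never forms.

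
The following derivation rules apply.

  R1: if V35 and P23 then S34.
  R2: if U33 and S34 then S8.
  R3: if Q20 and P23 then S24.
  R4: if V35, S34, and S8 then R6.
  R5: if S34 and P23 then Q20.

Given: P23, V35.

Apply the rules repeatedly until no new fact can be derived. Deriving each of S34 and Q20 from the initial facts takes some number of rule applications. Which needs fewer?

S34: V35 and P23 hold, so S34 follows (R1). [1 rule application]
Q20: V35 and P23 hold, so S34 follows (R1). From S34 and P23, R5 gives Q20. [2 rule applications]
S34 needs fewer.

S34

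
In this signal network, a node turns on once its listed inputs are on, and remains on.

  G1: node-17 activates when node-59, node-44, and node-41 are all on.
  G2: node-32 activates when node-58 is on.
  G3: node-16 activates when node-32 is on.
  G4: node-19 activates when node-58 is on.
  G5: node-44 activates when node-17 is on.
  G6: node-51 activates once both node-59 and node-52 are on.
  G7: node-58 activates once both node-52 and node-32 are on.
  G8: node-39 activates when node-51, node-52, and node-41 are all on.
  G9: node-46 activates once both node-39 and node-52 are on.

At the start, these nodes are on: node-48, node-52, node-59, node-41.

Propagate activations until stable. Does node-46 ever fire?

Yes

G6: node-59 and node-52 on → node-51 on.
node-51, node-52, and node-41 are on, so node-39 activates (G8).
node-39 and node-52 are on, so node-46 activates (G9).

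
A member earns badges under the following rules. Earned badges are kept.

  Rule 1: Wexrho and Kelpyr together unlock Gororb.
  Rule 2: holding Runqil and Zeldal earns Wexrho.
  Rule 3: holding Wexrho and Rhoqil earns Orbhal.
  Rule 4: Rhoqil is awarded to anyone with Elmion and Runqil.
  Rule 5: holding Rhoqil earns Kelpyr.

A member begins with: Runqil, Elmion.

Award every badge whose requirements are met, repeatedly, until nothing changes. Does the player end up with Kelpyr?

Yes

With Elmion and Runqil, Rhoqil is earned (Rule 4).
With Rhoqil, Kelpyr is earned (Rule 5).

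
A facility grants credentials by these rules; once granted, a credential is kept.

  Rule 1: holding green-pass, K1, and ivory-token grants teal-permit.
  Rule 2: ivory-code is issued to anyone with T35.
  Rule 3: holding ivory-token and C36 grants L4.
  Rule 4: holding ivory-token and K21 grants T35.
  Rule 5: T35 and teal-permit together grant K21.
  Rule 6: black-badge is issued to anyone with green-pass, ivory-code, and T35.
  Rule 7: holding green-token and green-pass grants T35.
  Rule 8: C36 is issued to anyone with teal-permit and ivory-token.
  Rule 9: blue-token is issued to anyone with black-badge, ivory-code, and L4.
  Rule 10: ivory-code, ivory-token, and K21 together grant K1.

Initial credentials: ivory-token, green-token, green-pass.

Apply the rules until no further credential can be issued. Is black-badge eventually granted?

Holding green-token and green-pass grants T35 (Rule 7).
Holding T35 grants ivory-code (Rule 2).
Holding green-pass, ivory-code, and T35 grants black-badge (Rule 6).

Yes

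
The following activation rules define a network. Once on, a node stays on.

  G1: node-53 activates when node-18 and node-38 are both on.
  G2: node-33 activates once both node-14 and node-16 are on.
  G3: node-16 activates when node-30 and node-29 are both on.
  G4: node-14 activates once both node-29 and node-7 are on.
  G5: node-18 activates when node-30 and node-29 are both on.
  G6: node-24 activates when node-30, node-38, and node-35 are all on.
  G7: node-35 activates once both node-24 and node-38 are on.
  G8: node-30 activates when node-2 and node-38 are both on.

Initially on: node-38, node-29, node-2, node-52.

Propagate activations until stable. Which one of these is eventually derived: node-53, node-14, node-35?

node-53

node-2 and node-38 are on, so node-30 activates (G8).
G5: node-30 and node-29 on → node-18 on.
node-18 and node-38 are on, so node-53 activates (G1).
node-35 would need node-24 and node-38 (G7), but node-24 never turns on. node-14 would need node-29 and node-7 (G4), but node-7 never turns on.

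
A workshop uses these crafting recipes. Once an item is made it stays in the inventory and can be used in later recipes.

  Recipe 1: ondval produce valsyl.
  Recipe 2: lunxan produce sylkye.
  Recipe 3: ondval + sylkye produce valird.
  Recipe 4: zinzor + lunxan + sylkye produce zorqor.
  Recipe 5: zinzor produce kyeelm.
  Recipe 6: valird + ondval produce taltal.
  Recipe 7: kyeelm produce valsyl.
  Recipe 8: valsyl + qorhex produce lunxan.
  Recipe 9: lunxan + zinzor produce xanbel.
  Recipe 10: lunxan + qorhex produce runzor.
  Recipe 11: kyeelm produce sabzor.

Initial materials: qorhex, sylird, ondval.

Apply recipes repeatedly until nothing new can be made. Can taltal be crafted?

Using Recipe 1, ondval makes valsyl.
Using Recipe 8, valsyl and qorhex make lunxan.
lunxan → sylkye (Recipe 2).
Using Recipe 3, ondval and sylkye make valird.
valird + ondval → taltal (Recipe 6).

Yes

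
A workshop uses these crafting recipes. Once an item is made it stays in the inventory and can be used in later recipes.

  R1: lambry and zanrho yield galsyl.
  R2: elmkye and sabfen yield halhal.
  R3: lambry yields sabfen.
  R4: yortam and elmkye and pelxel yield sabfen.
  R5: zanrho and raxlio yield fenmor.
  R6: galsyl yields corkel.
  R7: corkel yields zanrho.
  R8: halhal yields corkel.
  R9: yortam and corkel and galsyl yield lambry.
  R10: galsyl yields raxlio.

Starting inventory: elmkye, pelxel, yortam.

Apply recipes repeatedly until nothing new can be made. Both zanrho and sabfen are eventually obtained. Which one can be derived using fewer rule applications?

sabfen: Using R4, yortam, elmkye, and pelxel make sabfen. [1 rule application]
zanrho: Using R4, yortam, elmkye, and pelxel make sabfen. Using R2, elmkye and sabfen make halhal. halhal → corkel (R8). corkel → zanrho (R7). [4 rule applications]
sabfen needs fewer.

sabfen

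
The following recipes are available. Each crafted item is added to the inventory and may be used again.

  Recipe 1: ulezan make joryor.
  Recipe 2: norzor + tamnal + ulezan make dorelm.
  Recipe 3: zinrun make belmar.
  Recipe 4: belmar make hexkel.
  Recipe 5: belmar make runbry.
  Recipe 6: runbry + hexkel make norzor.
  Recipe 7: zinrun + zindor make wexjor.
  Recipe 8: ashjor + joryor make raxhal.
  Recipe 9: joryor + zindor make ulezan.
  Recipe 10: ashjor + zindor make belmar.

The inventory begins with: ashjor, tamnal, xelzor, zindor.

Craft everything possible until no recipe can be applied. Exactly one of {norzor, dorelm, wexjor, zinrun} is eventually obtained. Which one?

ashjor + zindor → belmar (Recipe 10).
Using Recipe 5, belmar makes runbry.
belmar → hexkel (Recipe 4).
Using Recipe 6, runbry and hexkel make norzor.
dorelm would need norzor, tamnal, and ulezan (Recipe 2), but ulezan is never obtained. No rule produces zinrun, and it is not given. wexjor would need zinrun and zindor (Recipe 7), but zinrun is never obtained.

norzor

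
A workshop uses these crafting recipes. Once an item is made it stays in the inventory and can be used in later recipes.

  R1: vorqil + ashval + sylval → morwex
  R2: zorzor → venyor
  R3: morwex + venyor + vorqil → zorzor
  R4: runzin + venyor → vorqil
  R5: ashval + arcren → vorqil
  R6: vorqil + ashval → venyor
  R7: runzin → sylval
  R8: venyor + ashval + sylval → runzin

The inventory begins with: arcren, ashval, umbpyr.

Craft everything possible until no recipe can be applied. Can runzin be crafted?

runzin would need venyor, ashval, and sylval (R8), but sylval is never obtained.

No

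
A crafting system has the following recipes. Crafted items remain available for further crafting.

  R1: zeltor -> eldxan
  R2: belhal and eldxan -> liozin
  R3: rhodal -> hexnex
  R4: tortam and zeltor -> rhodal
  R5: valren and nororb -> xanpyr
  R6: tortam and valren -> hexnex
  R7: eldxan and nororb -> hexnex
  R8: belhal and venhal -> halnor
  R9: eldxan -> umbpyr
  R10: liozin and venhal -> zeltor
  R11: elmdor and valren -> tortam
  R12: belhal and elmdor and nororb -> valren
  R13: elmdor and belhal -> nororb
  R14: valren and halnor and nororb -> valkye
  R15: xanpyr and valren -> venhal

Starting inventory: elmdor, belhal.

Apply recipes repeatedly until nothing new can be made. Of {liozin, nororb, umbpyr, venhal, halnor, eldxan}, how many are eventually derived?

Using R13, elmdor and belhal make nororb.
Using R12, belhal, elmdor, and nororb make valren.
valren and nororb -> xanpyr (R5).
Using R15, xanpyr and valren make venhal.
Using R8, belhal and venhal make halnor.
liozin would need belhal and eldxan (R2), but eldxan is never obtained.
nororb: reached.
umbpyr would need eldxan (R9), but eldxan is never obtained.
venhal: reached.
halnor: reached.
eldxan would need zeltor (R1), but zeltor is never obtained.
Reached: nororb, venhal, and halnor — 3 of the 6.

3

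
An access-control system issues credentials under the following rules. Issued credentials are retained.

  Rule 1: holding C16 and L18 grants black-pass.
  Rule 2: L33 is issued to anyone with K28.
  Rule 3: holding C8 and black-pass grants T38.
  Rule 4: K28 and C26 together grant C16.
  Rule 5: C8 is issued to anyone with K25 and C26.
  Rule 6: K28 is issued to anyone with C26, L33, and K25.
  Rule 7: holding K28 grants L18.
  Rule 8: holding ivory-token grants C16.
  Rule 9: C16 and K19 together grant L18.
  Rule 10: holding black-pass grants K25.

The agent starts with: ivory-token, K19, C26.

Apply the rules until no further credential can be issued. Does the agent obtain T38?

Holding ivory-token grants C16 (Rule 8).
Holding C16 and K19 grants L18 (Rule 9).
Holding C16 and L18 grants black-pass (Rule 1).
Holding black-pass grants K25 (Rule 10).
Holding K25 and C26 grants C8 (Rule 5).
Holding C8 and black-pass grants T38 (Rule 3).

Yes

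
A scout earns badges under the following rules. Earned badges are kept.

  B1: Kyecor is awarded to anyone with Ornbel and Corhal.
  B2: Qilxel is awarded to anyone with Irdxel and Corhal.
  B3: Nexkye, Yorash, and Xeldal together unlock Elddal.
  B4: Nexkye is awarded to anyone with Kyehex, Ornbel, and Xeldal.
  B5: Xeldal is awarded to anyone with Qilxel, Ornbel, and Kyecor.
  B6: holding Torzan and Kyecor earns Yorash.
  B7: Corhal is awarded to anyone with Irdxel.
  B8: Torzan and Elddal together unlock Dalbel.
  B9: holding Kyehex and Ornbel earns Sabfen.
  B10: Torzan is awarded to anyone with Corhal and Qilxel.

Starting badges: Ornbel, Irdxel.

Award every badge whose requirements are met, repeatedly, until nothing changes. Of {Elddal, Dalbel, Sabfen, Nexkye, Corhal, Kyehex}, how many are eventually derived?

1

With Irdxel, Corhal is earned (B7).
Elddal would need Nexkye, Yorash, and Xeldal (B3), but Nexkye is never earned.
Dalbel would need Torzan and Elddal (B8), but Elddal is never earned.
Sabfen would need Kyehex and Ornbel (B9), but Kyehex is never earned.
Nexkye would need Kyehex, Ornbel, and Xeldal (B4), but Kyehex is never earned.
Corhal: reached.
No rule produces Kyehex, and it is not given.
Reached: Corhal — 1 of the 6.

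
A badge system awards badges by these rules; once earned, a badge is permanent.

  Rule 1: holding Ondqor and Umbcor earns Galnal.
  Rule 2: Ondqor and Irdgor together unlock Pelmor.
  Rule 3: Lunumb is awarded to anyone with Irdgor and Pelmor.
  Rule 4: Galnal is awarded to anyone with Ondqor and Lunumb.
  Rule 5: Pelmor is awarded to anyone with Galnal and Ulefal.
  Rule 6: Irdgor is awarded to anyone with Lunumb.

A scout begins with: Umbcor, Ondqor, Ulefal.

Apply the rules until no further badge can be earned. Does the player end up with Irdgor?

No

Irdgor would need Lunumb (Rule 6), but Lunumb is never earned.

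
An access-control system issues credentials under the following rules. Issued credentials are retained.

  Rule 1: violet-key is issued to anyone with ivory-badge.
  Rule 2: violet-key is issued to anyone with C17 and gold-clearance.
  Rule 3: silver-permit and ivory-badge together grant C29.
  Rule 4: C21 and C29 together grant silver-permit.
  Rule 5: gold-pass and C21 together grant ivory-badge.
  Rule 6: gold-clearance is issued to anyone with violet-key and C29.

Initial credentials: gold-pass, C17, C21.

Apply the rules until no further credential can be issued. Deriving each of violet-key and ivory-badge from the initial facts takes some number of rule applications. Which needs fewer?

ivory-badge: Holding gold-pass and C21 grants ivory-badge (Rule 5). [1 rule application]
violet-key: Holding gold-pass and C21 grants ivory-badge (Rule 5). Holding ivory-badge grants violet-key (Rule 1). [2 rule applications]
ivory-badge needs fewer.

ivory-badge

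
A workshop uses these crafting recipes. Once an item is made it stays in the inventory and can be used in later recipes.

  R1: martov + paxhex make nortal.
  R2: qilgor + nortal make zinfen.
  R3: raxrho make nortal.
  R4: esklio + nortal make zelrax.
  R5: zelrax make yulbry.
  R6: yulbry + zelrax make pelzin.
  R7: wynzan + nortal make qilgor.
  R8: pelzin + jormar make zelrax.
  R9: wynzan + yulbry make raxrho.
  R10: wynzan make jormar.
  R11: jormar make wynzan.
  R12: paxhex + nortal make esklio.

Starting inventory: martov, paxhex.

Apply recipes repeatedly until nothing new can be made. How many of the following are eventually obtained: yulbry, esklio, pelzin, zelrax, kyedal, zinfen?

4

martov + paxhex → nortal (R1).
Using R12, paxhex and nortal make esklio.
esklio + nortal → zelrax (R4).
zelrax → yulbry (R5).
yulbry + zelrax → pelzin (R6).
yulbry: reached.
esklio: reached.
pelzin: reached.
zelrax: reached.
No rule produces kyedal, and it is not given.
zinfen would need qilgor and nortal (R2), but qilgor is never obtained.
Reached: yulbry, esklio, pelzin, and zelrax — 4 of the 6.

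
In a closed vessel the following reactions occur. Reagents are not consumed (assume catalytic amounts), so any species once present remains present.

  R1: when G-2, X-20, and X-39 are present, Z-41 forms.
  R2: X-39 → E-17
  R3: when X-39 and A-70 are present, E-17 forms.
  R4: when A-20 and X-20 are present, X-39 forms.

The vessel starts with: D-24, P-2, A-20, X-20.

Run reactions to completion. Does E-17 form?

Yes

A-20 and X-20 present → X-39 forms (R4).
X-39 present → E-17 forms (R2).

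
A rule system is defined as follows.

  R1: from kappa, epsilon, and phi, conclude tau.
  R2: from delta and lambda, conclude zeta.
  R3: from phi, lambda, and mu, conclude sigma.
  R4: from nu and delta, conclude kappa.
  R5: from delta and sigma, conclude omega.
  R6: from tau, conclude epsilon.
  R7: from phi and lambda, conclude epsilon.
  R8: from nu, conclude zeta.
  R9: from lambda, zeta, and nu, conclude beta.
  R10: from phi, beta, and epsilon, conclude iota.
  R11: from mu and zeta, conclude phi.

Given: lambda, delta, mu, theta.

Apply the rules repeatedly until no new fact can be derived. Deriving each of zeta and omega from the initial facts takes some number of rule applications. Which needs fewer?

zeta: delta and lambda hold, so zeta follows (R2). [1 rule application]
omega: delta and lambda hold, so zeta follows (R2). mu and zeta hold, so phi follows (R11). phi, lambda, and mu hold, so sigma follows (R3). delta and sigma hold, so omega follows (R5). [4 rule applications]
zeta needs fewer.

zeta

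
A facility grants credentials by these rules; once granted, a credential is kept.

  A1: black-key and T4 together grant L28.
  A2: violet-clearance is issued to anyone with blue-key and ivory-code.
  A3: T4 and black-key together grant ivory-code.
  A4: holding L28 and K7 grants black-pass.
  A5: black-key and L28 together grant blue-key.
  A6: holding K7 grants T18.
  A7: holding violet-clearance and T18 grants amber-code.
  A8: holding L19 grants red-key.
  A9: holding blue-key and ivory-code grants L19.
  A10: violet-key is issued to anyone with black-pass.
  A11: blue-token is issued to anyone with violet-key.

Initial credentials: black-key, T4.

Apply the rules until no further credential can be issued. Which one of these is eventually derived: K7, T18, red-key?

Holding black-key and T4 grants L28 (A1).
Holding T4 and black-key grants ivory-code (A3).
Holding black-key and L28 grants blue-key (A5).
Holding blue-key and ivory-code grants L19 (A9).
Holding L19 grants red-key (A8).
T18 would need K7 (A6), but K7 is never granted. No rule produces K7, and it is not given.

red-key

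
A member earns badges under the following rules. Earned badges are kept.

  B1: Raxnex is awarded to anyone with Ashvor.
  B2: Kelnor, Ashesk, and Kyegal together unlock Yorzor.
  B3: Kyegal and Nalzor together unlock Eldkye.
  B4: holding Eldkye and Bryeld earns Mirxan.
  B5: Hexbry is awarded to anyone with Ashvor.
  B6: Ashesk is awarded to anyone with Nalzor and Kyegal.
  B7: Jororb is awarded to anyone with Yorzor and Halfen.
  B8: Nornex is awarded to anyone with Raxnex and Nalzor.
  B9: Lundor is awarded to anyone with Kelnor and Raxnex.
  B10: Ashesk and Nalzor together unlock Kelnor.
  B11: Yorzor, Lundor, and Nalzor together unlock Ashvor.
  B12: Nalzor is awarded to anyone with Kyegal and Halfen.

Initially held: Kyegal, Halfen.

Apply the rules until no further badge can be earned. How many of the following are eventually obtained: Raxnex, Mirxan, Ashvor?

0

Raxnex would need Ashvor (B1), but Ashvor is never earned.
Mirxan would need Eldkye and Bryeld (B4), but Bryeld is never earned.
Ashvor would need Yorzor, Lundor, and Nalzor (B11), but Lundor is never earned.
None of the 3 are reached.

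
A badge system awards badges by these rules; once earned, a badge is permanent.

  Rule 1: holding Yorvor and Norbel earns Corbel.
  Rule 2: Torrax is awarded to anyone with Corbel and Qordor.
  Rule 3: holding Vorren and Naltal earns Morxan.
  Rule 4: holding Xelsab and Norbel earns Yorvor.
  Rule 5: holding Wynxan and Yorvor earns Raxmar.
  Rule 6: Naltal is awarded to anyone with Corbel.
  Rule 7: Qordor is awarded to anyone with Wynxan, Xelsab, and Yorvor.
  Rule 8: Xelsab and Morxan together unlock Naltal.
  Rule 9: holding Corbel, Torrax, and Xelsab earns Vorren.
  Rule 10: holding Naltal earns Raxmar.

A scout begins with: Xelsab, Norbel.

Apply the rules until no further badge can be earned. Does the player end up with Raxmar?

Yes

With Xelsab and Norbel, Yorvor is earned (Rule 4).
With Yorvor and Norbel, Corbel is earned (Rule 1).
With Corbel, Naltal is earned (Rule 6).
With Naltal, Raxmar is earned (Rule 10).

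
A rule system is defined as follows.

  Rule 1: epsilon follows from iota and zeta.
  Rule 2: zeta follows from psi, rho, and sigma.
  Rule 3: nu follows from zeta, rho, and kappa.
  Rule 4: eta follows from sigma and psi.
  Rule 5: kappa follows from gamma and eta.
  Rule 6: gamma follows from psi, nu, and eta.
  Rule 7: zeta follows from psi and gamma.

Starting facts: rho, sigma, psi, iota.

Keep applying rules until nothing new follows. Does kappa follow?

No

kappa would need gamma and eta (Rule 5), but gamma is never established.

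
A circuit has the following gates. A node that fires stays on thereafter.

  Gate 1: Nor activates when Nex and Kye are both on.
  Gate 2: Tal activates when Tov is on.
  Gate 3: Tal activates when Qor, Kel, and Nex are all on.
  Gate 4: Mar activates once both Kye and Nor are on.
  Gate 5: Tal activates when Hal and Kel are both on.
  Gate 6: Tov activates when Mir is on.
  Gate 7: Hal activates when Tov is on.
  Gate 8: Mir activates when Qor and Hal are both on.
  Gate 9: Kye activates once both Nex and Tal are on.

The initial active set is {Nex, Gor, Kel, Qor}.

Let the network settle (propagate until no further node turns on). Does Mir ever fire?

No

Mir would need Qor and Hal (Gate 8), but Hal never turns on.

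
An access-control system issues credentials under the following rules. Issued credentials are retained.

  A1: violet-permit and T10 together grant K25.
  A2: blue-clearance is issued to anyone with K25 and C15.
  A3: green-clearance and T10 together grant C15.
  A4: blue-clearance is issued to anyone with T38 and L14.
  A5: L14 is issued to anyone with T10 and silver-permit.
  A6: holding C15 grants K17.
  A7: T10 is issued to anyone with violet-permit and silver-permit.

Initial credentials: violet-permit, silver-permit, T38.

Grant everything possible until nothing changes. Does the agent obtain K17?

K17 would need C15 (A6), but C15 is never granted.

No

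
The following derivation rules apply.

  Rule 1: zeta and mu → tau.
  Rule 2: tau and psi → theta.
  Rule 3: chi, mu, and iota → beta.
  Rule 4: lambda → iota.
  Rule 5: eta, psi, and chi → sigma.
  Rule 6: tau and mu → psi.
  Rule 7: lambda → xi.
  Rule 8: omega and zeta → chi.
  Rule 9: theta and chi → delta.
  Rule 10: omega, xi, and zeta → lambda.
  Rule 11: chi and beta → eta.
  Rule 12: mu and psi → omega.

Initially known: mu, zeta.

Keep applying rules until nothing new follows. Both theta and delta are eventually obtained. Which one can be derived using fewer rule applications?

theta: zeta and mu hold, so tau follows (Rule 1). tau and mu hold, so psi follows (Rule 6). tau and psi hold, so theta follows (Rule 2). [3 rule applications]
delta: zeta and mu hold, so tau follows (Rule 1). tau and mu hold, so psi follows (Rule 6). tau and psi hold, so theta follows (Rule 2). From mu and psi, Rule 12 gives omega. omega and zeta hold, so chi follows (Rule 8). theta and chi hold, so delta follows (Rule 9). [6 rule applications]
theta needs fewer.

theta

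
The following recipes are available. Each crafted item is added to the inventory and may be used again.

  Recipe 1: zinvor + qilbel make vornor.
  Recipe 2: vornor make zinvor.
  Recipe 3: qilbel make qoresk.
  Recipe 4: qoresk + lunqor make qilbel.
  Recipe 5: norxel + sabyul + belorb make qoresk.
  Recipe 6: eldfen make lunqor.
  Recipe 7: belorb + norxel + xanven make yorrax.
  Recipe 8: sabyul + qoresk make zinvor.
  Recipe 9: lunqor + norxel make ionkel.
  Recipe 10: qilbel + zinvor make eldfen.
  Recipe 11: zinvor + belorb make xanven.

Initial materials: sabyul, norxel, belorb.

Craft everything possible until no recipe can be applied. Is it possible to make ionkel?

ionkel would need lunqor and norxel (Recipe 9), but lunqor is never obtained.

No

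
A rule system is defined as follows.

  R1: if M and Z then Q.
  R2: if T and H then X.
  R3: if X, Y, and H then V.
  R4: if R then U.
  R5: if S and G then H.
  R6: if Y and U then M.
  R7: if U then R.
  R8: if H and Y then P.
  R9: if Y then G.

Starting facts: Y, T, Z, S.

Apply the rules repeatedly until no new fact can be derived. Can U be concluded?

U would need R (R4), but R is never established.

No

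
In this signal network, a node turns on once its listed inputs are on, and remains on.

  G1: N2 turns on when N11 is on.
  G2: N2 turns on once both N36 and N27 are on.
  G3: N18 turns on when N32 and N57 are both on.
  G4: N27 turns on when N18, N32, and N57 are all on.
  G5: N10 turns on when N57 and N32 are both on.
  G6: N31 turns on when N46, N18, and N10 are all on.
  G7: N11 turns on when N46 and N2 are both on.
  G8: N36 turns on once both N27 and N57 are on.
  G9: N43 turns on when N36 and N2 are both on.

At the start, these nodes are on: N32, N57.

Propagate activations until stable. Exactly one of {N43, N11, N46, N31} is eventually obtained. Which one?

N43

G3: N32 and N57 on → N18 on.
N18, N32, and N57 are on, so N27 turns on (G4).
N27 and N57 are on, so N36 turns on (G8).
N36 and N27 are on, so N2 turns on (G2).
N36 and N2 are on, so N43 turns on (G9).
N11 would need N46 and N2 (G7), but N46 never turns on. No rule produces N46, and it is not given. N31 would need N46, N18, and N10 (G6), but N46 never turns on.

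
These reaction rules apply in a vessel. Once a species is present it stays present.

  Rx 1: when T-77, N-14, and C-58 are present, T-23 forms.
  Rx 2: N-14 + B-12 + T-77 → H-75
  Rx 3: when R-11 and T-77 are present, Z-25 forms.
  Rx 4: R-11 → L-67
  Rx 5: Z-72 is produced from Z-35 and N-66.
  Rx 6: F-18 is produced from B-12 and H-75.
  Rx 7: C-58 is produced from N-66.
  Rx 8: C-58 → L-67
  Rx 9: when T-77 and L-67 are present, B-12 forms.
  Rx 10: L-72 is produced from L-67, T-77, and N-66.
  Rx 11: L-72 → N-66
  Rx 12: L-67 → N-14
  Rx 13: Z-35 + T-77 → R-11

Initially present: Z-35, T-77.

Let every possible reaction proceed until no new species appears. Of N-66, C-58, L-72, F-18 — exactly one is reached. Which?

F-18

Z-35 and T-77 present → R-11 forms (Rx 13).
R-11 present → L-67 forms (Rx 4).
T-77 and L-67 present → B-12 forms (Rx 9).
L-67 present → N-14 forms (Rx 12).
N-14, B-12, and T-77 present → H-75 forms (Rx 2).
B-12 and H-75 present → F-18 forms (Rx 6).
N-66 would need L-72 (Rx 11), but L-72 never forms. L-72 would need L-67, T-77, and N-66 (Rx 10), but N-66 never forms. C-58 would need N-66 (Rx 7), but N-66 never forms.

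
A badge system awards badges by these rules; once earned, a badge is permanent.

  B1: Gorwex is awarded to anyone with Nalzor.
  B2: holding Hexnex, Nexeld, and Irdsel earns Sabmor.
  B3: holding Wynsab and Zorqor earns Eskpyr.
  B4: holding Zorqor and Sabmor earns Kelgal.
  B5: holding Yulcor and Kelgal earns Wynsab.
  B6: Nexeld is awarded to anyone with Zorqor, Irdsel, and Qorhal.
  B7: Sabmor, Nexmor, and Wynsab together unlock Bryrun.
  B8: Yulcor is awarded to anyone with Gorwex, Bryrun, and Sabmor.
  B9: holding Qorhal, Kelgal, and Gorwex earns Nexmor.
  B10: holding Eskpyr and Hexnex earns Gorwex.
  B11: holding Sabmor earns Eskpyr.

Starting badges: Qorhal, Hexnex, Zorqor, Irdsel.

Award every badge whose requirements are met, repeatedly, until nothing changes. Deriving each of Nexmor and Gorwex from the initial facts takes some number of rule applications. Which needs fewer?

Gorwex: With Zorqor, Irdsel, and Qorhal, Nexeld is earned (B6). With Hexnex, Nexeld, and Irdsel, Sabmor is earned (B2). With Sabmor, Eskpyr is earned (B11). With Eskpyr and Hexnex, Gorwex is earned (B10). [4 rule applications]
Nexmor: With Zorqor, Irdsel, and Qorhal, Nexeld is earned (B6). With Hexnex, Nexeld, and Irdsel, Sabmor is earned (B2). With Sabmor, Eskpyr is earned (B11). With Zorqor and Sabmor, Kelgal is earned (B4). With Eskpyr and Hexnex, Gorwex is earned (B10). With Qorhal, Kelgal, and Gorwex, Nexmor is earned (B9). [6 rule applications]
Gorwex needs fewer.

Gorwex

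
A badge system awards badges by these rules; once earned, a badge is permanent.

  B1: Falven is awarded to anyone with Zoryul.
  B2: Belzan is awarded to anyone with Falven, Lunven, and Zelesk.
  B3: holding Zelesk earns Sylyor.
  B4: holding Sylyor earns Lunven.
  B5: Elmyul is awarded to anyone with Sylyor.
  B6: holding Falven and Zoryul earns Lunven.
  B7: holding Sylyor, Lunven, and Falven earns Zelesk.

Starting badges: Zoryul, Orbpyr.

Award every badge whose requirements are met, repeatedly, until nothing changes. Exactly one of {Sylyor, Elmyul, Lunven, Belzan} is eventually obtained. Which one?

Lunven

With Zoryul, Falven is earned (B1).
With Falven and Zoryul, Lunven is earned (B6).
Elmyul would need Sylyor (B5), but Sylyor is never earned. Belzan would need Falven, Lunven, and Zelesk (B2), but Zelesk is never earned. Sylyor would need Zelesk (B3), but Zelesk is never earned.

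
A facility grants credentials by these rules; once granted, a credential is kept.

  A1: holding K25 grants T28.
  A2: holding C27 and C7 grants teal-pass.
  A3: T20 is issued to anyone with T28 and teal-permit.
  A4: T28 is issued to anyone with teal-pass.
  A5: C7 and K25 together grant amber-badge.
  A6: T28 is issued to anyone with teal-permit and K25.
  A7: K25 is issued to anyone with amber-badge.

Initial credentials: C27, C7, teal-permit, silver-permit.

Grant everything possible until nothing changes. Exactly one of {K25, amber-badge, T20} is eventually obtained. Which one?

T20

Holding C27 and C7 grants teal-pass (A2).
Holding teal-pass grants T28 (A4).
Holding T28 and teal-permit grants T20 (A3).
K25 would need amber-badge (A7), but amber-badge is never granted. amber-badge would need C7 and K25 (A5), but K25 is never granted.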